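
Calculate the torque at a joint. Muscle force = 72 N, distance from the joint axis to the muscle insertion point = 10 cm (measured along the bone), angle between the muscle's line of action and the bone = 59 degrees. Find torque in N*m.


Torque = F * d * sin(theta)   (moment arm = d*sin(theta))
d = 10 cm = 0.1 m
Torque = 72 * 0.1 * sin(59)
Torque = 6.172 N*m


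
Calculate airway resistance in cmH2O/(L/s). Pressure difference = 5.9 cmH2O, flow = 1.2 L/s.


R = dP / flow
R = 5.9 / 1.2
R = 4.917 cmH2O/(L/s)


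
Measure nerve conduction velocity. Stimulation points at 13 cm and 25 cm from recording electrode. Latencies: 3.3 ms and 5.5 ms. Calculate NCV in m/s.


Distance = (25 - 13) / 100 = 0.12 m
dt = (5.5 - 3.3) / 1000 = 0.0022 s
NCV = dist / dt = 54.55 m/s


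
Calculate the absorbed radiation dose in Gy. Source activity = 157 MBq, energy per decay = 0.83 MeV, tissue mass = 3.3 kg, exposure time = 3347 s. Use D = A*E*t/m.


A = 157 MBq = 1.5700e+08 Bq
E = 0.83 MeV = 1.32966e-13 J
D = A*E*t/m = 1.5700e+08*1.32966e-13*3347/3.3
D = 0.02117 Gy


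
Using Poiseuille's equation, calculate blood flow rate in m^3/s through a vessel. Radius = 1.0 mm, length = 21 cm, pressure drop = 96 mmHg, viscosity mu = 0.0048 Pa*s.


Q = pi*r^4*dP / (8*mu*L)
r = 0.001 m, L = 0.21 m
dP = 96 mmHg = 12798.912 Pa
Q = 4.9862e-06 m^3/s


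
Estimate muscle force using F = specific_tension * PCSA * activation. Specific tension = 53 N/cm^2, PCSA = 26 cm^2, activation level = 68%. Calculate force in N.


F = sigma * PCSA * activation
F = 53 * 26 * 0.68
F = 937 N


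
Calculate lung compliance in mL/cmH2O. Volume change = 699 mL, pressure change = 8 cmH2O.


C = dV / dP
C = 699 / 8
C = 87.38 mL/cmH2O


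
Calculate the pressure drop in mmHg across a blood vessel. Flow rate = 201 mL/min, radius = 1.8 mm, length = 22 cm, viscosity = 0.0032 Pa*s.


dP = 8*mu*L*Q / (pi*r^4)
Q = 201 mL/min = 3.35e-06 m^3/s
dP = 572.094 Pa = 572.094 / 133.322 mmHg = 4.291 mmHg


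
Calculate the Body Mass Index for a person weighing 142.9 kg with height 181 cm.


BMI = weight / height^2
height = 181 cm = 1.81 m
BMI = 142.9 / 1.81^2
BMI = 43.62 kg/m^2


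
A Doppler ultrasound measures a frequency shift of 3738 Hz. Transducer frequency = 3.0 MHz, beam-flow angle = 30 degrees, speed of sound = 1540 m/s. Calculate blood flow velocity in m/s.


v = fd * c / (2 * f0 * cos(theta))
v = 3738 * 1540 / (2 * 3.0000e+06 * cos(30))
v = 1.108 m/s


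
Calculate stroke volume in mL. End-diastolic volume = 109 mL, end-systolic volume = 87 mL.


SV = EDV - ESV
SV = 109 - 87
SV = 22 mL


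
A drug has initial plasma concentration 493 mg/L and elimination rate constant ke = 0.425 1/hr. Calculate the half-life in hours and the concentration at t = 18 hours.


t_half = ln(2) / ke = 0.693147 / 0.425 = 1.631 hr
C(t) = C0 * exp(-ke*t) = 493 * exp(-0.425*18)
C(18) = 0.2347 mg/L


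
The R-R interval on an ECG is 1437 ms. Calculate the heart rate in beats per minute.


HR = 60 / RR_interval(s)
RR = 1437 ms = 1.437 s
HR = 60 / 1.437 = 41.75 bpm


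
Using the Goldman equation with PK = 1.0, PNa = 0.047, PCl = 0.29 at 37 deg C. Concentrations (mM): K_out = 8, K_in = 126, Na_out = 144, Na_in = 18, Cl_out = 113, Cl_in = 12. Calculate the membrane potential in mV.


Vm = (RT/F)*ln((PK*Ko + PNa*Nao + PCl*Cli)/(PK*Ki + PNa*Nai + PCl*Clo))
Numer = 18.248, Denom = 159.616
Vm = -57.96 mV


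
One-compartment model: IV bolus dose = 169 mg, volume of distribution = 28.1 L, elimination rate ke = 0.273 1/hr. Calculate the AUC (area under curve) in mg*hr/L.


C0 = Dose/Vd = 169/28.1 = 6.01423 mg/L
AUC = C0/ke = 6.01423/0.273
AUC = 22.03 mg*hr/L


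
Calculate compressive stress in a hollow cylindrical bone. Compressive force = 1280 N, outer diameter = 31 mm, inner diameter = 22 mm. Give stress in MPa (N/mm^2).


A = pi*(r_o^2 - r_i^2)
r_o = 15.5 mm, r_i = 11 mm
A = 374.635 mm^2
sigma = F/A = 1280 / 374.635
sigma = 3.417 MPa


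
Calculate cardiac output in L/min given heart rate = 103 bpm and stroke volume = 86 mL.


CO = HR * SV
CO = 103 * 86 / 1000
CO = 8.858 L/min


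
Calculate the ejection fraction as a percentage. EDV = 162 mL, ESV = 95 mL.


SV = EDV - ESV = 162 - 95 = 67 mL
EF = SV/EDV * 100 = 67/162 * 100
EF = 41.36%


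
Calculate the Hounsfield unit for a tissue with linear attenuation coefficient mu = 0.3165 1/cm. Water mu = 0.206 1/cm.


HU = ((mu_tissue - mu_water) / mu_water) * 1000
HU = ((0.3165 - 0.206) / 0.206) * 1000
HU = 536.4


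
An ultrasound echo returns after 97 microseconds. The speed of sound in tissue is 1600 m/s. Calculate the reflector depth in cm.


depth = c * t / 2
t = 97 us = 9.7000e-05 s
depth = 1600 * 9.7000e-05 / 2
depth = 0.0776 m = 7.76 cm


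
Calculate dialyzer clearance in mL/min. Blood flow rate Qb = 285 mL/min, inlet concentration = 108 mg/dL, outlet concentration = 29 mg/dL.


K = Qb * (Cb_in - Cb_out) / Cb_in
K = 285 * (108 - 29) / 108
K = 208.5 mL/min


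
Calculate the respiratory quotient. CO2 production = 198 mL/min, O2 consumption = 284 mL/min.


RQ = VCO2 / VO2
RQ = 198 / 284
RQ = 0.6972


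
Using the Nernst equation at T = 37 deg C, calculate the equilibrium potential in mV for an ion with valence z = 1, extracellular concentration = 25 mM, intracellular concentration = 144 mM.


E = (RT/(zF)) * ln(C_out/C_in)
T = 37 + 273.15 = 310.15 K
E = (8.314 * 310.15 / (1 * 96485)) * ln(25/144)
E = -46.79 mV


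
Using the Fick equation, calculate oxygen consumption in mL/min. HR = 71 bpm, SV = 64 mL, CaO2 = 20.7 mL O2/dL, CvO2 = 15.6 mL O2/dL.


CO = HR*SV = 71*64/1000 = 4.544 L/min
a-v O2 diff = 20.7 - 15.6 = 5.1 mL/dL
VO2 = CO * (CaO2-CvO2) * 10 dL/L
VO2 = 4.544 * 5.1 * 10
VO2 = 231.7 mL/min


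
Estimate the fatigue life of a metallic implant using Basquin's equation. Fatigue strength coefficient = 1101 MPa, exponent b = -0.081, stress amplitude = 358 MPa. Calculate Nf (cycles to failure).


sigma_a = sigma_f' * (2Nf)^b
2Nf = (sigma_a/sigma_f')^(1/b)
2Nf = (358/1101)^(1/-0.081)
2Nf = 1055625.3
Nf = 5.278e+05


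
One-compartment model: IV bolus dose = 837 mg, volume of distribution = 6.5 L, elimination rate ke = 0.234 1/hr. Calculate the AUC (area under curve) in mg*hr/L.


C0 = Dose/Vd = 837/6.5 = 128.769 mg/L
AUC = C0/ke = 128.769/0.234
AUC = 550.3 mg*hr/L


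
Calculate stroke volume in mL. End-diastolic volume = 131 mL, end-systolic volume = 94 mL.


SV = EDV - ESV
SV = 131 - 94
SV = 37 mL


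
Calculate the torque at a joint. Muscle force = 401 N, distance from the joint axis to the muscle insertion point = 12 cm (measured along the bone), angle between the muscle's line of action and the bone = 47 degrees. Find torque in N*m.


Torque = F * d * sin(theta)   (moment arm = d*sin(theta))
d = 12 cm = 0.12 m
Torque = 401 * 0.12 * sin(47)
Torque = 35.19 N*m


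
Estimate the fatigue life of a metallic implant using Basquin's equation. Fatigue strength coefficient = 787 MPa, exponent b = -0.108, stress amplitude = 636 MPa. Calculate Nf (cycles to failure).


sigma_a = sigma_f' * (2Nf)^b
2Nf = (sigma_a/sigma_f')^(1/b)
2Nf = (636/787)^(1/-0.108)
2Nf = 7.1886046
Nf = 3.594


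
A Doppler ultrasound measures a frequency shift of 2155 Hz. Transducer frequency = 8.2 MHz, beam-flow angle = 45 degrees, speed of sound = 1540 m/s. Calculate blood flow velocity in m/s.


v = fd * c / (2 * f0 * cos(theta))
v = 2155 * 1540 / (2 * 8.2000e+06 * cos(45))
v = 0.2862 m/s


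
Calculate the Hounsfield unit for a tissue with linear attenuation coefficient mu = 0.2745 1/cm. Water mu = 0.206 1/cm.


HU = ((mu_tissue - mu_water) / mu_water) * 1000
HU = ((0.2745 - 0.206) / 0.206) * 1000
HU = 332.5


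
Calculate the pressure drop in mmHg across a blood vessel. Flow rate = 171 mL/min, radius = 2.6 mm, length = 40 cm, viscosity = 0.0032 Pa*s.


dP = 8*mu*L*Q / (pi*r^4)
Q = 171 mL/min = 2.85e-06 m^3/s
dP = 203.283 Pa = 203.283 / 133.322 mmHg = 1.525 mmHg


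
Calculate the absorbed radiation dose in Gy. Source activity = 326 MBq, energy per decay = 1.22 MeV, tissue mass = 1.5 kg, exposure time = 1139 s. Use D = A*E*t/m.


A = 326 MBq = 3.2600e+08 Bq
E = 1.22 MeV = 1.95444e-13 J
D = A*E*t/m = 3.2600e+08*1.95444e-13*1139/1.5
D = 0.04838 Gy


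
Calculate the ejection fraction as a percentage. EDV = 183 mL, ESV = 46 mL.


SV = EDV - ESV = 183 - 46 = 137 mL
EF = SV/EDV * 100 = 137/183 * 100
EF = 74.86%


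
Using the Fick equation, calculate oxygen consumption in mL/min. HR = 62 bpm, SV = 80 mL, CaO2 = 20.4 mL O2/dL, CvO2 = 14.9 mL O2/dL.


CO = HR*SV = 62*80/1000 = 4.96 L/min
a-v O2 diff = 20.4 - 14.9 = 5.5 mL/dL
VO2 = CO * (CaO2-CvO2) * 10 dL/L
VO2 = 4.96 * 5.5 * 10
VO2 = 272.8 mL/min


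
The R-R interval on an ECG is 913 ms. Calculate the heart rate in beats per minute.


HR = 60 / RR_interval(s)
RR = 913 ms = 0.913 s
HR = 60 / 0.913 = 65.72 bpm


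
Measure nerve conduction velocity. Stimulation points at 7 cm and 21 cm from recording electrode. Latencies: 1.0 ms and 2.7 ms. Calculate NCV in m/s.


Distance = (21 - 7) / 100 = 0.14 m
dt = (2.7 - 1.0) / 1000 = 0.0017 s
NCV = dist / dt = 82.35 m/s


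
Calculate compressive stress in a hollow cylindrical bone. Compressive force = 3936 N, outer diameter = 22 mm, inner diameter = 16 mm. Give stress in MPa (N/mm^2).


A = pi*(r_o^2 - r_i^2)
r_o = 11 mm, r_i = 8 mm
A = 179.071 mm^2
sigma = F/A = 3936 / 179.071
sigma = 21.98 MPa


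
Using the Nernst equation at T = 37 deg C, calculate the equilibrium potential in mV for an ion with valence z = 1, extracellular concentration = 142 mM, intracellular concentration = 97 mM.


E = (RT/(zF)) * ln(C_out/C_in)
T = 37 + 273.15 = 310.15 K
E = (8.314 * 310.15 / (1 * 96485)) * ln(142/97)
E = 10.19 mV


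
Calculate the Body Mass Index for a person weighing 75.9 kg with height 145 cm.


BMI = weight / height^2
height = 145 cm = 1.45 m
BMI = 75.9 / 1.45^2
BMI = 36.1 kg/m^2


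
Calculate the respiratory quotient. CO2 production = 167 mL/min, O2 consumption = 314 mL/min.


RQ = VCO2 / VO2
RQ = 167 / 314
RQ = 0.5318


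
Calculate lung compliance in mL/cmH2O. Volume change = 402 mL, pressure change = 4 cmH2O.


C = dV / dP
C = 402 / 4
C = 100.5 mL/cmH2O


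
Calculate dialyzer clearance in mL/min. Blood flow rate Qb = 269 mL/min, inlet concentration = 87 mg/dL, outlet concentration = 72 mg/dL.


K = Qb * (Cb_in - Cb_out) / Cb_in
K = 269 * (87 - 72) / 87
K = 46.38 mL/min


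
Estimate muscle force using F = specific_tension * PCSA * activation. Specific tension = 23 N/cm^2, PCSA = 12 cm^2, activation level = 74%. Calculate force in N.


F = sigma * PCSA * activation
F = 23 * 12 * 0.74
F = 204.2 N


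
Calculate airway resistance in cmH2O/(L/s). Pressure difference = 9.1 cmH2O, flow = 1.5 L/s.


R = dP / flow
R = 9.1 / 1.5
R = 6.067 cmH2O/(L/s)


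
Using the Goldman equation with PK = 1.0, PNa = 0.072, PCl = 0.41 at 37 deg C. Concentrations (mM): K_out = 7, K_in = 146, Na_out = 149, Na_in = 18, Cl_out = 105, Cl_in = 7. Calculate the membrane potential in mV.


Vm = (RT/F)*ln((PK*Ko + PNa*Nao + PCl*Cli)/(PK*Ki + PNa*Nai + PCl*Clo))
Numer = 20.598, Denom = 190.346
Vm = -59.43 mV


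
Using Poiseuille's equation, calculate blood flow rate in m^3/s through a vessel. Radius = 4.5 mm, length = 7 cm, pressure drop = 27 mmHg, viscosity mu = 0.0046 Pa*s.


Q = pi*r^4*dP / (8*mu*L)
r = 0.0045 m, L = 0.07 m
dP = 27 mmHg = 3599.694 Pa
Q = 0.0018 m^3/s


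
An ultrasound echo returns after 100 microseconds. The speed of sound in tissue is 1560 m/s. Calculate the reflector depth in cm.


depth = c * t / 2
t = 100 us = 1.0000e-04 s
depth = 1560 * 1.0000e-04 / 2
depth = 0.078 m = 7.8 cm


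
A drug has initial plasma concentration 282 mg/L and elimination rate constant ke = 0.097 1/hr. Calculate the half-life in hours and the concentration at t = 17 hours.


t_half = ln(2) / ke = 0.693147 / 0.097 = 7.146 hr
C(t) = C0 * exp(-ke*t) = 282 * exp(-0.097*17)
C(17) = 54.21 mg/L


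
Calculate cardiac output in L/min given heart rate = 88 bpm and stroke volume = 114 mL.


CO = HR * SV
CO = 88 * 114 / 1000
CO = 10.03 L/min


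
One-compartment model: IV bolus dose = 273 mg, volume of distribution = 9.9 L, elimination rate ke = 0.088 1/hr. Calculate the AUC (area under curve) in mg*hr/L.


C0 = Dose/Vd = 273/9.9 = 27.5758 mg/L
AUC = C0/ke = 27.5758/0.088
AUC = 313.4 mg*hr/L


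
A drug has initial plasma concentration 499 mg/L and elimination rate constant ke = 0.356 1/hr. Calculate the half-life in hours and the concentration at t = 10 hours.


t_half = ln(2) / ke = 0.693147 / 0.356 = 1.947 hr
C(t) = C0 * exp(-ke*t) = 499 * exp(-0.356*10)
C(10) = 14.19 mg/L


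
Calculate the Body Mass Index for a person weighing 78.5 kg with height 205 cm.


BMI = weight / height^2
height = 205 cm = 2.05 m
BMI = 78.5 / 2.05^2
BMI = 18.68 kg/m^2


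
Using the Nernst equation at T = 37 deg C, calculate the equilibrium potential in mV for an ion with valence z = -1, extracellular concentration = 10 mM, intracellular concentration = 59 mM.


E = (RT/(zF)) * ln(C_out/C_in)
T = 37 + 273.15 = 310.15 K
E = (8.314 * 310.15 / (-1 * 96485)) * ln(10/59)
E = 47.44 mV


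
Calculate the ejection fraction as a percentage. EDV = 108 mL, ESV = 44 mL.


SV = EDV - ESV = 108 - 44 = 64 mL
EF = SV/EDV * 100 = 64/108 * 100
EF = 59.26%


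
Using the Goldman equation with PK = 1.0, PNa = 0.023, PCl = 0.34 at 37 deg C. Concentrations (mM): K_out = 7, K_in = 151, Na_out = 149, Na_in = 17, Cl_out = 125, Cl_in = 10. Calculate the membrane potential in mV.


Vm = (RT/F)*ln((PK*Ko + PNa*Nao + PCl*Cli)/(PK*Ki + PNa*Nai + PCl*Clo))
Numer = 13.827, Denom = 193.891
Vm = -70.57 mV


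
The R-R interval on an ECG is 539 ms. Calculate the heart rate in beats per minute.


HR = 60 / RR_interval(s)
RR = 539 ms = 0.539 s
HR = 60 / 0.539 = 111.3 bpm


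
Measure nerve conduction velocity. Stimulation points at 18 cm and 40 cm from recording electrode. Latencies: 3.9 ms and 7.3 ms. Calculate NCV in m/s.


Distance = (40 - 18) / 100 = 0.22 m
dt = (7.3 - 3.9) / 1000 = 0.0034 s
NCV = dist / dt = 64.71 m/s


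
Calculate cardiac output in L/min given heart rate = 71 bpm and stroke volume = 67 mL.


CO = HR * SV
CO = 71 * 67 / 1000
CO = 4.757 L/min


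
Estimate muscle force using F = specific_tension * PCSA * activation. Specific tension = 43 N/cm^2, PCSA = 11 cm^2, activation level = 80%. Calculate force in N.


F = sigma * PCSA * activation
F = 43 * 11 * 0.8
F = 378.4 N


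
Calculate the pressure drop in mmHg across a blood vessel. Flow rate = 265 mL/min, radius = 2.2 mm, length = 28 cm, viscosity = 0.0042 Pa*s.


dP = 8*mu*L*Q / (pi*r^4)
Q = 265 mL/min = 4.41667e-06 m^3/s
dP = 564.614 Pa = 564.614 / 133.322 mmHg = 4.235 mmHg


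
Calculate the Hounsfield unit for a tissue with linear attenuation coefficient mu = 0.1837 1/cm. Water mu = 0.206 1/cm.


HU = ((mu_tissue - mu_water) / mu_water) * 1000
HU = ((0.1837 - 0.206) / 0.206) * 1000
HU = -108.3


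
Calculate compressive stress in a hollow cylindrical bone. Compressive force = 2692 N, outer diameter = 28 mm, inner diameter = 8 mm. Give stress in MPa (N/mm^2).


A = pi*(r_o^2 - r_i^2)
r_o = 14 mm, r_i = 4 mm
A = 565.487 mm^2
sigma = F/A = 2692 / 565.487
sigma = 4.76 MPa


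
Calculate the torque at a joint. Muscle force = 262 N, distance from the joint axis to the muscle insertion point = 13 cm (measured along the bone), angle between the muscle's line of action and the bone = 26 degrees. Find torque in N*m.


Torque = F * d * sin(theta)   (moment arm = d*sin(theta))
d = 13 cm = 0.13 m
Torque = 262 * 0.13 * sin(26)
Torque = 14.93 N*m


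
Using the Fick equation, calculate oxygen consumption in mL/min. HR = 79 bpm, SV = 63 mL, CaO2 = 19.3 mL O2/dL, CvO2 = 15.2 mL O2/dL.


CO = HR*SV = 79*63/1000 = 4.977 L/min
a-v O2 diff = 19.3 - 15.2 = 4.1 mL/dL
VO2 = CO * (CaO2-CvO2) * 10 dL/L
VO2 = 4.977 * 4.1 * 10
VO2 = 204.1 mL/min


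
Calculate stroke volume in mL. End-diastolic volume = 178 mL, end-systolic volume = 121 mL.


SV = EDV - ESV
SV = 178 - 121
SV = 57 mL


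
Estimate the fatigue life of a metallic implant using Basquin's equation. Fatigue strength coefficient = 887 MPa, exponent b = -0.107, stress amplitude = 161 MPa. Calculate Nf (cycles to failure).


sigma_a = sigma_f' * (2Nf)^b
2Nf = (sigma_a/sigma_f')^(1/b)
2Nf = (161/887)^(1/-0.107)
2Nf = 8436205.3
Nf = 4.2181e+06


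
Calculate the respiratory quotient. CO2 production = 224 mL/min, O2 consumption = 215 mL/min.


RQ = VCO2 / VO2
RQ = 224 / 215
RQ = 1.042


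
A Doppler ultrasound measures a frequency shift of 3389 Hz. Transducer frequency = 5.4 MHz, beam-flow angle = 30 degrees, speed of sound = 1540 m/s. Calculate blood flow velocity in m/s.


v = fd * c / (2 * f0 * cos(theta))
v = 3389 * 1540 / (2 * 5.4000e+06 * cos(30))
v = 0.558 m/s


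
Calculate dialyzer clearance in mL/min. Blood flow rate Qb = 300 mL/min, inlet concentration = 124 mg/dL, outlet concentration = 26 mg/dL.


K = Qb * (Cb_in - Cb_out) / Cb_in
K = 300 * (124 - 26) / 124
K = 237.1 mL/min


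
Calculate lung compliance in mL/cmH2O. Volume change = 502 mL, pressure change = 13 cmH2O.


C = dV / dP
C = 502 / 13
C = 38.62 mL/cmH2O


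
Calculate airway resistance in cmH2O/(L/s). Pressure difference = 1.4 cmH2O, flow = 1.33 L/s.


R = dP / flow
R = 1.4 / 1.33
R = 1.053 cmH2O/(L/s)


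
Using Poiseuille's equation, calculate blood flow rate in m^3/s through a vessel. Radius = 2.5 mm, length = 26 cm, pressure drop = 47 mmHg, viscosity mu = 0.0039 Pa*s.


Q = pi*r^4*dP / (8*mu*L)
r = 0.0025 m, L = 0.26 m
dP = 47 mmHg = 6266.134 Pa
Q = 9.4794e-05 m^3/s


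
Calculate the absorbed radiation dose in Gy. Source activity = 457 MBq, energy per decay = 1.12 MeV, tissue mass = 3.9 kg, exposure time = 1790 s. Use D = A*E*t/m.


A = 457 MBq = 4.5700e+08 Bq
E = 1.12 MeV = 1.79424e-13 J
D = A*E*t/m = 4.5700e+08*1.79424e-13*1790/3.9
D = 0.03763 Gy


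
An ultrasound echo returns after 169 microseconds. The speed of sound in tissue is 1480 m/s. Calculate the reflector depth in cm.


depth = c * t / 2
t = 169 us = 1.6900e-04 s
depth = 1480 * 1.6900e-04 / 2
depth = 0.12506 m = 12.506 cm


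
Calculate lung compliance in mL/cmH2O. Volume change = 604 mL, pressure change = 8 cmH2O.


C = dV / dP
C = 604 / 8
C = 75.5 mL/cmH2O


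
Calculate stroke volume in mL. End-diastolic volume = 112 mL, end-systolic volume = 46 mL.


SV = EDV - ESV
SV = 112 - 46
SV = 66 mL


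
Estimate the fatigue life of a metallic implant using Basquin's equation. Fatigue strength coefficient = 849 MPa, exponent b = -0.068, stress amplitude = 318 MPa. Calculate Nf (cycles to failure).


sigma_a = sigma_f' * (2Nf)^b
2Nf = (sigma_a/sigma_f')^(1/b)
2Nf = (318/849)^(1/-0.068)
2Nf = 1869705
Nf = 9.349e+05


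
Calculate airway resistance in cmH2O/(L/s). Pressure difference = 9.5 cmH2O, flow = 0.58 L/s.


R = dP / flow
R = 9.5 / 0.58
R = 16.38 cmH2O/(L/s)


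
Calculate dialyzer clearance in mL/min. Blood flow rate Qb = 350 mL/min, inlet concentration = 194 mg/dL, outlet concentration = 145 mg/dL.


K = Qb * (Cb_in - Cb_out) / Cb_in
K = 350 * (194 - 145) / 194
K = 88.4 mL/min


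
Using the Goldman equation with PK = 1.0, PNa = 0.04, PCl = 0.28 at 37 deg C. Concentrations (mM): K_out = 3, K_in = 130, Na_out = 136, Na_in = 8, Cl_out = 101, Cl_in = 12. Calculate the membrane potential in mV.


Vm = (RT/F)*ln((PK*Ko + PNa*Nao + PCl*Cli)/(PK*Ki + PNa*Nai + PCl*Clo))
Numer = 11.8, Denom = 158.6
Vm = -69.44 mV


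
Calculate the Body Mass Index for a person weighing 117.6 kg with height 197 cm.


BMI = weight / height^2
height = 197 cm = 1.97 m
BMI = 117.6 / 1.97^2
BMI = 30.3 kg/m^2


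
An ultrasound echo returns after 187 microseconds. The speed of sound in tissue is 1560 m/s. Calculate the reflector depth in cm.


depth = c * t / 2
t = 187 us = 1.8700e-04 s
depth = 1560 * 1.8700e-04 / 2
depth = 0.14586 m = 14.586 cm


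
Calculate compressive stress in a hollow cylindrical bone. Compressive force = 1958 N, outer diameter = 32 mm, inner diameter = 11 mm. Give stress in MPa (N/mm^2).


A = pi*(r_o^2 - r_i^2)
r_o = 16 mm, r_i = 5.5 mm
A = 709.215 mm^2
sigma = F/A = 1958 / 709.215
sigma = 2.761 MPa


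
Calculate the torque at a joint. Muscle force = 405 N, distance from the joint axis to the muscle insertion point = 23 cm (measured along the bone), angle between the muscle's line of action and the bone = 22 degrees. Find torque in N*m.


Torque = F * d * sin(theta)   (moment arm = d*sin(theta))
d = 23 cm = 0.23 m
Torque = 405 * 0.23 * sin(22)
Torque = 34.89 N*m


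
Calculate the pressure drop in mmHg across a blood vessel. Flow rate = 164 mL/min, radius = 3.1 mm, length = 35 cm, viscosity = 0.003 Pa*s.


dP = 8*mu*L*Q / (pi*r^4)
Q = 164 mL/min = 2.73333e-06 m^3/s
dP = 79.1361 Pa = 79.1361 / 133.322 mmHg = 0.5936 mmHg


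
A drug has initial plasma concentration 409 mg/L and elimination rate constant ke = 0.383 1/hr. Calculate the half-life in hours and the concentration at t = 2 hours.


t_half = ln(2) / ke = 0.693147 / 0.383 = 1.81 hr
C(t) = C0 * exp(-ke*t) = 409 * exp(-0.383*2)
C(2) = 190.1 mg/L


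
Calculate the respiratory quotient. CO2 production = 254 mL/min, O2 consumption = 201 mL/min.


RQ = VCO2 / VO2
RQ = 254 / 201
RQ = 1.264


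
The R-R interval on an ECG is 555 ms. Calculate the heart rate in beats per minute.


HR = 60 / RR_interval(s)
RR = 555 ms = 0.555 s
HR = 60 / 0.555 = 108.1 bpm


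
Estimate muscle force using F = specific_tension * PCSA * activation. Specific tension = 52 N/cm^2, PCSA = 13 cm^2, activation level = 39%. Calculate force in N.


F = sigma * PCSA * activation
F = 52 * 13 * 0.39
F = 263.6 N


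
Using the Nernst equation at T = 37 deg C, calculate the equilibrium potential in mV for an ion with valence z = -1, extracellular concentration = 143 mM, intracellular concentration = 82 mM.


E = (RT/(zF)) * ln(C_out/C_in)
T = 37 + 273.15 = 310.15 K
E = (8.314 * 310.15 / (-1 * 96485)) * ln(143/82)
E = -14.86 mV


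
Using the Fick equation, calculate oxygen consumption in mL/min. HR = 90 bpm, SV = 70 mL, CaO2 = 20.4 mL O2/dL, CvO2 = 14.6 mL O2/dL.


CO = HR*SV = 90*70/1000 = 6.3 L/min
a-v O2 diff = 20.4 - 14.6 = 5.8 mL/dL
VO2 = CO * (CaO2-CvO2) * 10 dL/L
VO2 = 6.3 * 5.8 * 10
VO2 = 365.4 mL/min


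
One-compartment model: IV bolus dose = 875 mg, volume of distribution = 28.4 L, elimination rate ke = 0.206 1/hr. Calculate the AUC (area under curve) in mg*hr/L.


C0 = Dose/Vd = 875/28.4 = 30.8099 mg/L
AUC = C0/ke = 30.8099/0.206
AUC = 149.6 mg*hr/L


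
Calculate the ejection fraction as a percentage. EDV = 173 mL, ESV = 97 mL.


SV = EDV - ESV = 173 - 97 = 76 mL
EF = SV/EDV * 100 = 76/173 * 100
EF = 43.93%


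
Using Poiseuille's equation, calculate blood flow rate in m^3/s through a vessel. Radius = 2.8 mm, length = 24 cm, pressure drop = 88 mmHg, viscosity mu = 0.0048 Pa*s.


Q = pi*r^4*dP / (8*mu*L)
r = 0.0028 m, L = 0.24 m
dP = 88 mmHg = 11732.336 Pa
Q = 2.4582e-04 m^3/s


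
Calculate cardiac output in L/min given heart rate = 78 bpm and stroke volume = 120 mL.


CO = HR * SV
CO = 78 * 120 / 1000
CO = 9.36 L/min


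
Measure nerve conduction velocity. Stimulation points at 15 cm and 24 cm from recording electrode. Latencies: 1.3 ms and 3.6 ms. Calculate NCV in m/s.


Distance = (24 - 15) / 100 = 0.09 m
dt = (3.6 - 1.3) / 1000 = 0.0023 s
NCV = dist / dt = 39.13 m/s


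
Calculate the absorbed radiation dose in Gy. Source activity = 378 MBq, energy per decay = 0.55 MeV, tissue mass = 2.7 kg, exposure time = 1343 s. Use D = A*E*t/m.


A = 378 MBq = 3.7800e+08 Bq
E = 0.55 MeV = 8.811e-14 J
D = A*E*t/m = 3.7800e+08*8.811e-14*1343/2.7
D = 0.01657 Gy


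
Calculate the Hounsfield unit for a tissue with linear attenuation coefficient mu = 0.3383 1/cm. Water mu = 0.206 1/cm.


HU = ((mu_tissue - mu_water) / mu_water) * 1000
HU = ((0.3383 - 0.206) / 0.206) * 1000
HU = 642.2


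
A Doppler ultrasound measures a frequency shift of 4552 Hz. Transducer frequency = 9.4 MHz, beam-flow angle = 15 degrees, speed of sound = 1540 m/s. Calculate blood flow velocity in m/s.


v = fd * c / (2 * f0 * cos(theta))
v = 4552 * 1540 / (2 * 9.4000e+06 * cos(15))
v = 0.386 m/s


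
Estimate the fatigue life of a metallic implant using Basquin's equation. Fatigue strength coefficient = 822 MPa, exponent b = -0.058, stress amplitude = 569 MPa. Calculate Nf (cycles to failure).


sigma_a = sigma_f' * (2Nf)^b
2Nf = (sigma_a/sigma_f')^(1/b)
2Nf = (569/822)^(1/-0.058)
2Nf = 568.16571
Nf = 284.1


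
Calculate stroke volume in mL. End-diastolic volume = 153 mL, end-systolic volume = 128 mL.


SV = EDV - ESV
SV = 153 - 128
SV = 25 mL


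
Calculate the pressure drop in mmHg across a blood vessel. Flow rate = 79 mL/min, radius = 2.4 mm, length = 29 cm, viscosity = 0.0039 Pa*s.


dP = 8*mu*L*Q / (pi*r^4)
Q = 79 mL/min = 1.31667e-06 m^3/s
dP = 114.297 Pa = 114.297 / 133.322 mmHg = 0.8573 mmHg


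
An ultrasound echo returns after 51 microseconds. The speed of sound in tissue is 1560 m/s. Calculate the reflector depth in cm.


depth = c * t / 2
t = 51 us = 5.1000e-05 s
depth = 1560 * 5.1000e-05 / 2
depth = 0.03978 m = 3.978 cm


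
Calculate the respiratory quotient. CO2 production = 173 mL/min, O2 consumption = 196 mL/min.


RQ = VCO2 / VO2
RQ = 173 / 196
RQ = 0.8827


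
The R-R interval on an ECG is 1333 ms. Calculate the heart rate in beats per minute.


HR = 60 / RR_interval(s)
RR = 1333 ms = 1.333 s
HR = 60 / 1.333 = 45.01 bpm


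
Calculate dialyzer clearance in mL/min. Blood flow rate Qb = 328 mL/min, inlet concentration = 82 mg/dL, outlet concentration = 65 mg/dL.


K = Qb * (Cb_in - Cb_out) / Cb_in
K = 328 * (82 - 65) / 82
K = 68 mL/min


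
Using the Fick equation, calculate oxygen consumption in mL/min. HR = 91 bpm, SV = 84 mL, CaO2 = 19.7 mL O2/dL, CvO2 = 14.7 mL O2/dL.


CO = HR*SV = 91*84/1000 = 7.644 L/min
a-v O2 diff = 19.7 - 14.7 = 5 mL/dL
VO2 = CO * (CaO2-CvO2) * 10 dL/L
VO2 = 7.644 * 5 * 10
VO2 = 382.2 mL/min


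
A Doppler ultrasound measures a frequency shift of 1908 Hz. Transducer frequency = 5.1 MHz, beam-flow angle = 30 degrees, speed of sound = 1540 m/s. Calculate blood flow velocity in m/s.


v = fd * c / (2 * f0 * cos(theta))
v = 1908 * 1540 / (2 * 5.1000e+06 * cos(30))
v = 0.3326 m/s


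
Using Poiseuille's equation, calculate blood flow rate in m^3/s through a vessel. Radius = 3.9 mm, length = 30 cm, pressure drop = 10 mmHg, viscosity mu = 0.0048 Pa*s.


Q = pi*r^4*dP / (8*mu*L)
r = 0.0039 m, L = 0.3 m
dP = 10 mmHg = 1333.22 Pa
Q = 8.4112e-05 m^3/s


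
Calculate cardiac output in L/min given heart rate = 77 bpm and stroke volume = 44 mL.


CO = HR * SV
CO = 77 * 44 / 1000
CO = 3.388 L/min


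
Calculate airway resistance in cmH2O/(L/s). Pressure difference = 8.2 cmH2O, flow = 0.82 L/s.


R = dP / flow
R = 8.2 / 0.82
R = 10 cmH2O/(L/s)


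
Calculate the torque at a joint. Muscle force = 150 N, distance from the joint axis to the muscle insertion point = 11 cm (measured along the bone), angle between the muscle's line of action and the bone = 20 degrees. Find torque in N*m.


Torque = F * d * sin(theta)   (moment arm = d*sin(theta))
d = 11 cm = 0.11 m
Torque = 150 * 0.11 * sin(20)
Torque = 5.643 N*m


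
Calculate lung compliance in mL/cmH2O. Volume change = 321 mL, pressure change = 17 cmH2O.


C = dV / dP
C = 321 / 17
C = 18.88 mL/cmH2O


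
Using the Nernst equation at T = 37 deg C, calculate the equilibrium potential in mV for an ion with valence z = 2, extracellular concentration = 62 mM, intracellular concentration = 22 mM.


E = (RT/(zF)) * ln(C_out/C_in)
T = 37 + 273.15 = 310.15 K
E = (8.314 * 310.15 / (2 * 96485)) * ln(62/22)
E = 13.84 mV


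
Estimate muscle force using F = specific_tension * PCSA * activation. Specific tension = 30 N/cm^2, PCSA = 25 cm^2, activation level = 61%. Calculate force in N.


F = sigma * PCSA * activation
F = 30 * 25 * 0.61
F = 457.5 N


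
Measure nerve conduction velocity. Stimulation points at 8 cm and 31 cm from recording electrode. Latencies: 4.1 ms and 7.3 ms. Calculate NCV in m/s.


Distance = (31 - 8) / 100 = 0.23 m
dt = (7.3 - 4.1) / 1000 = 0.0032 s
NCV = dist / dt = 71.88 m/s


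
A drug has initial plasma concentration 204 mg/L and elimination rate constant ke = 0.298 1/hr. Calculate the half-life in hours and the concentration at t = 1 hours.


t_half = ln(2) / ke = 0.693147 / 0.298 = 2.326 hr
C(t) = C0 * exp(-ke*t) = 204 * exp(-0.298*1)
C(1) = 151.4 mg/L


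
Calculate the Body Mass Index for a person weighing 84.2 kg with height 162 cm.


BMI = weight / height^2
height = 162 cm = 1.62 m
BMI = 84.2 / 1.62^2
BMI = 32.08 kg/m^2


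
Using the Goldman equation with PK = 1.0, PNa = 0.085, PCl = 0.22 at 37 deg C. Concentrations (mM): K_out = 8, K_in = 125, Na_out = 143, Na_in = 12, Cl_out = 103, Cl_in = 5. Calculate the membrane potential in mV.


Vm = (RT/F)*ln((PK*Ko + PNa*Nao + PCl*Cli)/(PK*Ki + PNa*Nai + PCl*Clo))
Numer = 21.255, Denom = 148.68
Vm = -51.99 mV


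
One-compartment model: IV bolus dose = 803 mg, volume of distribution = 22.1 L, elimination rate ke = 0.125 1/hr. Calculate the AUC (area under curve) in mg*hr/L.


C0 = Dose/Vd = 803/22.1 = 36.3348 mg/L
AUC = C0/ke = 36.3348/0.125
AUC = 290.7 mg*hr/L


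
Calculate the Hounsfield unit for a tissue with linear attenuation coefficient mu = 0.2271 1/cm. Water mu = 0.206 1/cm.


HU = ((mu_tissue - mu_water) / mu_water) * 1000
HU = ((0.2271 - 0.206) / 0.206) * 1000
HU = 102.4


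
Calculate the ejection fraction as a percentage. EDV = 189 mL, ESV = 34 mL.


SV = EDV - ESV = 189 - 34 = 155 mL
EF = SV/EDV * 100 = 155/189 * 100
EF = 82.01%


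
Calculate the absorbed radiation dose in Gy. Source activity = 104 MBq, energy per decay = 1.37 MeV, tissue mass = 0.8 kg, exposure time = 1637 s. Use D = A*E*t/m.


A = 104 MBq = 1.0400e+08 Bq
E = 1.37 MeV = 2.19474e-13 J
D = A*E*t/m = 1.0400e+08*2.19474e-13*1637/0.8
D = 0.04671 Gy


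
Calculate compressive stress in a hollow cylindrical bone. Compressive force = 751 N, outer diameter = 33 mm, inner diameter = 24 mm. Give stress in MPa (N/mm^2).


A = pi*(r_o^2 - r_i^2)
r_o = 16.5 mm, r_i = 12 mm
A = 402.909 mm^2
sigma = F/A = 751 / 402.909
sigma = 1.864 MPa


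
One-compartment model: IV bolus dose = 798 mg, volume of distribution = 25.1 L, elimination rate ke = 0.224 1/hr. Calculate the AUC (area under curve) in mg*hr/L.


C0 = Dose/Vd = 798/25.1 = 31.7928 mg/L
AUC = C0/ke = 31.7928/0.224
AUC = 141.9 mg*hr/L


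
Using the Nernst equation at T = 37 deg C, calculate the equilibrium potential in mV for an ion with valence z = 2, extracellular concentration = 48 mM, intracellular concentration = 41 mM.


E = (RT/(zF)) * ln(C_out/C_in)
T = 37 + 273.15 = 310.15 K
E = (8.314 * 310.15 / (2 * 96485)) * ln(48/41)
E = 2.106 mV


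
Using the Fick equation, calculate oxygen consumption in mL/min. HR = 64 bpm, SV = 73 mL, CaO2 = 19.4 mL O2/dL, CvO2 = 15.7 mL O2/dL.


CO = HR*SV = 64*73/1000 = 4.672 L/min
a-v O2 diff = 19.4 - 15.7 = 3.7 mL/dL
VO2 = CO * (CaO2-CvO2) * 10 dL/L
VO2 = 4.672 * 3.7 * 10
VO2 = 172.9 mL/min


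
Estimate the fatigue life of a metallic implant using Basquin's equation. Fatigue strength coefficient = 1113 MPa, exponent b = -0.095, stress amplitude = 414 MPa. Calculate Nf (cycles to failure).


sigma_a = sigma_f' * (2Nf)^b
2Nf = (sigma_a/sigma_f')^(1/b)
2Nf = (414/1113)^(1/-0.095)
2Nf = 33189.304
Nf = 1.659e+04


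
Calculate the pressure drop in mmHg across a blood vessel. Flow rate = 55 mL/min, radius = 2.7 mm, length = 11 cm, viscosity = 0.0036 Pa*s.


dP = 8*mu*L*Q / (pi*r^4)
Q = 55 mL/min = 9.16667e-07 m^3/s
dP = 17.3937 Pa = 17.3937 / 133.322 mmHg = 0.1305 mmHg


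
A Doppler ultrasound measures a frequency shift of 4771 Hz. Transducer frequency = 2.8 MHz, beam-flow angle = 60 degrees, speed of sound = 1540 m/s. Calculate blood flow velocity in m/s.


v = fd * c / (2 * f0 * cos(theta))
v = 4771 * 1540 / (2 * 2.8000e+06 * cos(60))
v = 2.624 m/s


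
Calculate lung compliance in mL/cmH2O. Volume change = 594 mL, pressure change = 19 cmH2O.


C = dV / dP
C = 594 / 19
C = 31.26 mL/cmH2O


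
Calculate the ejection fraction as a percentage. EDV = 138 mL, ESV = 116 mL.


SV = EDV - ESV = 138 - 116 = 22 mL
EF = SV/EDV * 100 = 22/138 * 100
EF = 15.94%


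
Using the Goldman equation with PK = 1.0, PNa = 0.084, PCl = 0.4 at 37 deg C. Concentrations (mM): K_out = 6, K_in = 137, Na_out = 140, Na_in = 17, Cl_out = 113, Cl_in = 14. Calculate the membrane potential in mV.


Vm = (RT/F)*ln((PK*Ko + PNa*Nao + PCl*Cli)/(PK*Ki + PNa*Nai + PCl*Clo))
Numer = 23.36, Denom = 183.628
Vm = -55.1 mV


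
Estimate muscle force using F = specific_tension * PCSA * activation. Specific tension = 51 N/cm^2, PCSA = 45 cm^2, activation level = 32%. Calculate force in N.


F = sigma * PCSA * activation
F = 51 * 45 * 0.32
F = 734.4 N


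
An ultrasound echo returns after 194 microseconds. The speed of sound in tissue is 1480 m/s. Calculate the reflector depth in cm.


depth = c * t / 2
t = 194 us = 1.9400e-04 s
depth = 1480 * 1.9400e-04 / 2
depth = 0.14356 m = 14.356 cm


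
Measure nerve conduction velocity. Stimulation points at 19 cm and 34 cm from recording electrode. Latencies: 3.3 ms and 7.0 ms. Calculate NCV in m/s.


Distance = (34 - 19) / 100 = 0.15 m
dt = (7.0 - 3.3) / 1000 = 0.0037 s
NCV = dist / dt = 40.54 m/s


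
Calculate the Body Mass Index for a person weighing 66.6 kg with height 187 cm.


BMI = weight / height^2
height = 187 cm = 1.87 m
BMI = 66.6 / 1.87^2
BMI = 19.05 kg/m^2


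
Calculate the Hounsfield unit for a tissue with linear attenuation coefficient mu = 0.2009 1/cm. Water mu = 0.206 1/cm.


HU = ((mu_tissue - mu_water) / mu_water) * 1000
HU = ((0.2009 - 0.206) / 0.206) * 1000
HU = -24.76


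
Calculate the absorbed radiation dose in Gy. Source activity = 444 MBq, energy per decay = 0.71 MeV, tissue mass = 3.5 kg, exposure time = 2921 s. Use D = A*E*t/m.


A = 444 MBq = 4.4400e+08 Bq
E = 0.71 MeV = 1.13742e-13 J
D = A*E*t/m = 4.4400e+08*1.13742e-13*2921/3.5
D = 0.04215 Gy


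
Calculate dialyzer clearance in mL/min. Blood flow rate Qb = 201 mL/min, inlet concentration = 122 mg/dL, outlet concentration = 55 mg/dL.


K = Qb * (Cb_in - Cb_out) / Cb_in
K = 201 * (122 - 55) / 122
K = 110.4 mL/min


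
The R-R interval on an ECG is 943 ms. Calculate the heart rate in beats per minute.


HR = 60 / RR_interval(s)
RR = 943 ms = 0.943 s
HR = 60 / 0.943 = 63.63 bpm


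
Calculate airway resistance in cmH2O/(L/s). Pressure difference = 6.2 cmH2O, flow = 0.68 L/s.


R = dP / flow
R = 6.2 / 0.68
R = 9.118 cmH2O/(L/s)


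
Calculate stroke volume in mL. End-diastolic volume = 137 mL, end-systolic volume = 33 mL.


SV = EDV - ESV
SV = 137 - 33
SV = 104 mL


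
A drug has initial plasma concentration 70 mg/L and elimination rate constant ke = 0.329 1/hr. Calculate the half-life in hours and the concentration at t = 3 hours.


t_half = ln(2) / ke = 0.693147 / 0.329 = 2.107 hr
C(t) = C0 * exp(-ke*t) = 70 * exp(-0.329*3)
C(3) = 26.09 mg/L


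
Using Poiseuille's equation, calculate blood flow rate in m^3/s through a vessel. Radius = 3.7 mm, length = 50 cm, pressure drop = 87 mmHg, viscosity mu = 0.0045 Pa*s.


Q = pi*r^4*dP / (8*mu*L)
r = 0.0037 m, L = 0.5 m
dP = 87 mmHg = 11599.014 Pa
Q = 3.7941e-04 m^3/s


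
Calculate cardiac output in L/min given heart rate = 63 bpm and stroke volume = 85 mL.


CO = HR * SV
CO = 63 * 85 / 1000
CO = 5.355 L/min


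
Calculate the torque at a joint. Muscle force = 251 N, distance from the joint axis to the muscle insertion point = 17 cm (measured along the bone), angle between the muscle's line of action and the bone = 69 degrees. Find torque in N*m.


Torque = F * d * sin(theta)   (moment arm = d*sin(theta))
d = 17 cm = 0.17 m
Torque = 251 * 0.17 * sin(69)
Torque = 39.84 N*m


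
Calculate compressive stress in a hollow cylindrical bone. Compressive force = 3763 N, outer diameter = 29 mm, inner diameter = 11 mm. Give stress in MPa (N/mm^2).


A = pi*(r_o^2 - r_i^2)
r_o = 14.5 mm, r_i = 5.5 mm
A = 565.487 mm^2
sigma = F/A = 3763 / 565.487
sigma = 6.654 MPa


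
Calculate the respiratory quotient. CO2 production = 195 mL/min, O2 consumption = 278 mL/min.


RQ = VCO2 / VO2
RQ = 195 / 278
RQ = 0.7014


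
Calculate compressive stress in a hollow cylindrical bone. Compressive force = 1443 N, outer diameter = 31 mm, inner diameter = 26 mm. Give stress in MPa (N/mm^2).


A = pi*(r_o^2 - r_i^2)
r_o = 15.5 mm, r_i = 13 mm
A = 223.838 mm^2
sigma = F/A = 1443 / 223.838
sigma = 6.447 MPa


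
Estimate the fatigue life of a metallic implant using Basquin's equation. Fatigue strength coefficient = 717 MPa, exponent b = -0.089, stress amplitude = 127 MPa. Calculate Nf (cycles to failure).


sigma_a = sigma_f' * (2Nf)^b
2Nf = (sigma_a/sigma_f')^(1/b)
2Nf = (127/717)^(1/-0.089)
2Nf = 2.7940929e+08
Nf = 1.3970e+08


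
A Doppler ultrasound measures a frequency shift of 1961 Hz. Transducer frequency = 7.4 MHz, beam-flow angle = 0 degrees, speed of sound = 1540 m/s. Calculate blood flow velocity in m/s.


v = fd * c / (2 * f0 * cos(theta))
v = 1961 * 1540 / (2 * 7.4000e+06 * cos(0))
v = 0.2041 m/s


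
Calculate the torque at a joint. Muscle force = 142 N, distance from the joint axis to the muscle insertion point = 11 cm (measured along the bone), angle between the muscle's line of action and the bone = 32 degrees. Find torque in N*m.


Torque = F * d * sin(theta)   (moment arm = d*sin(theta))
d = 11 cm = 0.11 m
Torque = 142 * 0.11 * sin(32)
Torque = 8.277 N*m


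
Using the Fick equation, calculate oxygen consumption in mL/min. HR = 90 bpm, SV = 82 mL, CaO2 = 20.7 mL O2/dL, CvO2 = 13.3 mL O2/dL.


CO = HR*SV = 90*82/1000 = 7.38 L/min
a-v O2 diff = 20.7 - 13.3 = 7.4 mL/dL
VO2 = CO * (CaO2-CvO2) * 10 dL/L
VO2 = 7.38 * 7.4 * 10
VO2 = 546.1 mL/min


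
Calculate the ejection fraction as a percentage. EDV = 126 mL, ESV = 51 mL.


SV = EDV - ESV = 126 - 51 = 75 mL
EF = SV/EDV * 100 = 75/126 * 100
EF = 59.52%


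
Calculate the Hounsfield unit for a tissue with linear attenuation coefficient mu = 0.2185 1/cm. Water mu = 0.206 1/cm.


HU = ((mu_tissue - mu_water) / mu_water) * 1000
HU = ((0.2185 - 0.206) / 0.206) * 1000
HU = 60.68


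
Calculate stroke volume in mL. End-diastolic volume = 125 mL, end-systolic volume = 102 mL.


SV = EDV - ESV
SV = 125 - 102
SV = 23 mL


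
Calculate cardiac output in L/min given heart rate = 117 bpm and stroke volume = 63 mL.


CO = HR * SV
CO = 117 * 63 / 1000
CO = 7.371 L/min


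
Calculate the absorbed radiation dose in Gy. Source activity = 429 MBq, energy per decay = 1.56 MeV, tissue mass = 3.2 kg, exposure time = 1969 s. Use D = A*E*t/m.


A = 429 MBq = 4.2900e+08 Bq
E = 1.56 MeV = 2.49912e-13 J
D = A*E*t/m = 4.2900e+08*2.49912e-13*1969/3.2
D = 0.06597 Gy


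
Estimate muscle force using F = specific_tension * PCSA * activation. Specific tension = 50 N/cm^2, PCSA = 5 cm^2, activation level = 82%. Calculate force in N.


F = sigma * PCSA * activation
F = 50 * 5 * 0.82
F = 205 N


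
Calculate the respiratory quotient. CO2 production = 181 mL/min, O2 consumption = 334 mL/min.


RQ = VCO2 / VO2
RQ = 181 / 334
RQ = 0.5419


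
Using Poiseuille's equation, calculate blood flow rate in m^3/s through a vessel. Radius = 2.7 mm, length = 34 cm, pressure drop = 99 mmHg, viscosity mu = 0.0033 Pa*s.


Q = pi*r^4*dP / (8*mu*L)
r = 0.0027 m, L = 0.34 m
dP = 99 mmHg = 13198.878 Pa
Q = 2.4550e-04 m^3/s
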